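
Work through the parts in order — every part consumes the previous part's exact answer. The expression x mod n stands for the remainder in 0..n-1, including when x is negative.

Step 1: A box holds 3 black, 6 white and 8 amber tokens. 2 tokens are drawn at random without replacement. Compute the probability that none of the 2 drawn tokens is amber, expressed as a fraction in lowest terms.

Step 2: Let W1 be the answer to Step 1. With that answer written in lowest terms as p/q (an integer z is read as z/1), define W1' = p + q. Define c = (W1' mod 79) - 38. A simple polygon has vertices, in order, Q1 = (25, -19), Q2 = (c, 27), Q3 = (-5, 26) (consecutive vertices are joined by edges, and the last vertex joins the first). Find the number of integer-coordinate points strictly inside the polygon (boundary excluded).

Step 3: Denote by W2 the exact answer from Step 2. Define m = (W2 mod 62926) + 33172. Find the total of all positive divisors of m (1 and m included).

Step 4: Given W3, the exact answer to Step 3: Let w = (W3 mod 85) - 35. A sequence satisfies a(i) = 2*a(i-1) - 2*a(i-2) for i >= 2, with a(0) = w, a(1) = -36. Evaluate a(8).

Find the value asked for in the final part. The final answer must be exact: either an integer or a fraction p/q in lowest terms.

Step 1: total draws C(17,2) = 136; favorable C(9,2) = 36; P = 9/34; answer 9/34
Step 2: W1 = 9/34; threaded value p + q = 43; c = 5; cross terms: (25*27 - 5*-19)=770, (5*26 - -5*27)=265, (-5*-19 - 25*26)=-555; twice the area = |480| = 480; area = 240; boundary points = 2 + 1 + 15 = 18; strictly interior points = area - boundary/2 + 1 = 232; answer 232
Step 3: W2 = 232; m = 33404; 33404 = 2^2 * 7 * 1193; sigma = (1 + 2 + 4) * (1 + 7) * (1 + 1193) = 7 * 8 * 1194 = 66864; answer 66864
Step 4: W3 = 66864; w = 19; a(2) = 2*(-36) - 2*(19) = -110; iterating: a(2)=-110, a(3)=-148, a(4)=-76, a(5)=144, a(6)=440, a(7)=592, a(8)=304; answer 304

304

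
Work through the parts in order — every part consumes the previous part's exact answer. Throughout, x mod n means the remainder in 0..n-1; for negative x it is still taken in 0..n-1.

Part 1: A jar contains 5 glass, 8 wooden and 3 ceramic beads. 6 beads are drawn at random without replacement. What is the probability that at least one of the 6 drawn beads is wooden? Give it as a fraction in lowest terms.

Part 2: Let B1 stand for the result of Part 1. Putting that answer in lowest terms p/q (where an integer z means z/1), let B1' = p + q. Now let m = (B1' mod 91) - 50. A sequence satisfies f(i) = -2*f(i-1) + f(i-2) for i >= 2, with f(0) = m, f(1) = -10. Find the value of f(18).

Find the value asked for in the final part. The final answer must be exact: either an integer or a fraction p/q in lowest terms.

Part 1: total draws C(16,6) = 8008; complement C(8,6) = 28; favorable 8008 - 28 = 7980; P = 285/286; answer 285/286
Part 2: B1 = 285/286; threaded value p + q = 571; m = -25; f(2) = -2*(-10) + 1*(-25) = -5; iterating: f(2)=-5, f(3)=0, f(4)=-5, f(5)=10, f(6)=-25, f(7)=60, f(8)=-145, f(9)=350, f(10)=-845, f(11)=2040, f(12)=-4925, f(13)=11890, f(14)=-28705, f(15)=69300, f(16)=-167305, f(17)=403910, f(18)=-975125; answer -975125

-975125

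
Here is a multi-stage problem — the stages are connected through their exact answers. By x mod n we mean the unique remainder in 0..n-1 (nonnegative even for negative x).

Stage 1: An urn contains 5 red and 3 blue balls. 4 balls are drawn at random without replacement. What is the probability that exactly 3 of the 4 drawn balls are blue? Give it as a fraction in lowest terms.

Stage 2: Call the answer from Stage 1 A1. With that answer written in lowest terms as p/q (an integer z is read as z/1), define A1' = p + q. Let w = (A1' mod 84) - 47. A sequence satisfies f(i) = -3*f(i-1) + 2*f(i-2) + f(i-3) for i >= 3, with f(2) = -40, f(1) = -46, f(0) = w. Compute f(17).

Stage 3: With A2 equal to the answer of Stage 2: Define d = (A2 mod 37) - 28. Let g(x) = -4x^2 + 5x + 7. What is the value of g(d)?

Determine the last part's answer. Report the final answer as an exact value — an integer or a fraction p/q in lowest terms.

Stage 1: total draws C(8,4) = 70; favorable C(3,3)*C(5,1) = 5; P = 1/14; answer 1/14
Stage 2: A1 = 1/14; threaded value p + q = 15; w = -32; f(3) = -3*(-40) + 2*(-46) + 1*(-32) = -4; iterating: f(3)=-4, f(4)=-114, f(5)=294, f(6)=-1114, f(7)=3816, f(8)=-13382, f(9)=46664, f(10)=-162940, f(11)=568766, f(12)=-1985514, f(13)=6931134, f(14)=-24195664, f(15)=84463746, f(16)=-294851432, f(17)=1029286124; answer 1029286124
Stage 3: A2 = 1029286124; d = 5; -4*(5)^2 + 5*(5)^1 + 7 = (-100) + (25) + (7) = -68; answer -68

-68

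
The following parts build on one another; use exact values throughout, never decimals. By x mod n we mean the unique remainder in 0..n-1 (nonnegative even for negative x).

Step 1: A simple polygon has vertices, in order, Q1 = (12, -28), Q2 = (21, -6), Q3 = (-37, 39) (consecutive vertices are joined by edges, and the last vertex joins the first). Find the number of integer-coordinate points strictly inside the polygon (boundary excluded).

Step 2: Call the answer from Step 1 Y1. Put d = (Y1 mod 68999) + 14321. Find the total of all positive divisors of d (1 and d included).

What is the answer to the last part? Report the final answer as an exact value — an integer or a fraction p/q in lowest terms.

Step 1: cross terms: (12*-6 - 21*-28)=516, (21*39 - -37*-6)=597, (-37*-28 - 12*39)=568; twice the area = |1681| = 1681; area = 1681/2; boundary points = 1 + 1 + 1 = 3; strictly interior points = area - boundary/2 + 1 = 840; answer 840
Step 2: Y1 = 840; d = 15161; 15161 is prime, so its only divisors are 1 and 15161; sigma = 1 + 15161 = 15162; answer 15162

15162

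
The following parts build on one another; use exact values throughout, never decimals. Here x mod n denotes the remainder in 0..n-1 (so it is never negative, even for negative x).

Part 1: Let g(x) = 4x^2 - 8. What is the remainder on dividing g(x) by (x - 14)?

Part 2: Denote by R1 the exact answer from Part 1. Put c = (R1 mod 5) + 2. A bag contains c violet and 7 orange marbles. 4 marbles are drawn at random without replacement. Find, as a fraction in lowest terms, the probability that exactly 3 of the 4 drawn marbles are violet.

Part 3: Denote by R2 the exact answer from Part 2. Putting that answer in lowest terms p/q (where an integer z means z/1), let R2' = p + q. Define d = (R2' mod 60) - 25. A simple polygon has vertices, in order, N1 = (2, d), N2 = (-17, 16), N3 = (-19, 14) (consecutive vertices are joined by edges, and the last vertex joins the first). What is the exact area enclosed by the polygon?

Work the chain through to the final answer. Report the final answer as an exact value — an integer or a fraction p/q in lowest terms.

29

Part 1: remainder = value at the root: 4*(14)^2 - 8 = (784) + (-8) = 776; answer 776
Part 2: R1 = 776; c = 3; total draws C(10,4) = 210; favorable C(3,3)*C(7,1) = 7; P = 1/30; answer 1/30
Part 3: R2 = 1/30; threaded value p + q = 31; d = 6; cross terms: (2*16 - -17*6)=134, (-17*14 - -19*16)=66, (-19*6 - 2*14)=-142; twice the area = |58| = 58; area = 29; answer 29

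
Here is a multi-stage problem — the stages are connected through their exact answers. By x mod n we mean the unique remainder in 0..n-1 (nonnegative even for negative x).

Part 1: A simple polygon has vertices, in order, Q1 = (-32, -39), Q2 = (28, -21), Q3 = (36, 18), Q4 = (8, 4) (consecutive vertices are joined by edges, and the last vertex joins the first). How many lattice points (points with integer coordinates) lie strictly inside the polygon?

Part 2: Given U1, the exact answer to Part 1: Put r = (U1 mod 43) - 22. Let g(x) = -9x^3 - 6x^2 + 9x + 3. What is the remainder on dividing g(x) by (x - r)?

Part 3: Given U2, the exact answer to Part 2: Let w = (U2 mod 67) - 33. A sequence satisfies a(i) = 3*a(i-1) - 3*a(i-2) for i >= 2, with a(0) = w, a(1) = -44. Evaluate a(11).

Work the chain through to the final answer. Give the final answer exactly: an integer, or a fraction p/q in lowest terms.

Part 1: cross terms: (-32*-21 - 28*-39)=1764, (28*18 - 36*-21)=1260, (36*4 - 8*18)=0, (8*-39 - -32*4)=-184; twice the area = |2840| = 2840; area = 1420; boundary points = 6 + 1 + 14 + 1 = 22; strictly interior points = area - boundary/2 + 1 = 1410; answer 1410
Part 2: U1 = 1410; r = 12; remainder = value at the root: -9*(12)^3 - 6*(12)^2 + 9*(12)^1 + 3 = (-15552) + (-864) + (108) + (3) = -16305; answer -16305
Part 3: U2 = -16305; w = 10; a(2) = 3*(-44) - 3*(10) = -162; iterating: a(2)=-162, a(3)=-354, a(4)=-576, a(5)=-666, a(6)=-270, a(7)=1188, a(8)=4374, a(9)=9558, a(10)=15552, a(11)=17982; answer 17982

17982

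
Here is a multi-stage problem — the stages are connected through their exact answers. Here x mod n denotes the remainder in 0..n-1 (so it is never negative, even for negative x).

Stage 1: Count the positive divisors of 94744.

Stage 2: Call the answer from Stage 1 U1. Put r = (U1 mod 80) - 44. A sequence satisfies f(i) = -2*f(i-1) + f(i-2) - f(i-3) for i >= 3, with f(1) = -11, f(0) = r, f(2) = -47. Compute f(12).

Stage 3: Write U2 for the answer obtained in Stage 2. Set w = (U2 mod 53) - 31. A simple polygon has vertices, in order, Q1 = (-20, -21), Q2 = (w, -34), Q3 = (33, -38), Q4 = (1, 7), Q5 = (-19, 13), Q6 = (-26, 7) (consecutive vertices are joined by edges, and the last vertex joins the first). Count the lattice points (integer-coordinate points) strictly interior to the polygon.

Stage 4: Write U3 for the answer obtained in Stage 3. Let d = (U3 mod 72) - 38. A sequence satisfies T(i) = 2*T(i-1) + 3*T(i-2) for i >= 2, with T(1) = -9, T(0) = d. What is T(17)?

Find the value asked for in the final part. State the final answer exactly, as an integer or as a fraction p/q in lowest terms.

-129140169

Stage 1: 94744 = 2^3 * 13 * 911; number of divisors = (3+1) * (1+1) * (1+1) = 16; answer 16
Stage 2: U1 = 16; r = -28; f(3) = -2*(-47) + 1*(-11) - 1*(-28) = 111; iterating: f(3)=111, f(4)=-258, f(5)=674, f(6)=-1717, f(7)=4366, f(8)=-11123, f(9)=28329, f(10)=-72147, f(11)=183746, f(12)=-467968; answer -467968
Stage 3: U2 = -467968; w = -9; cross terms: (-20*-34 - -9*-21)=491, (-9*-38 - 33*-34)=1464, (33*7 - 1*-38)=269, (1*13 - -19*7)=146, (-19*7 - -26*13)=205, (-26*-21 - -20*7)=686; twice the area = |3261| = 3261; area = 3261/2; boundary points = 1 + 2 + 1 + 2 + 1 + 2 = 9; strictly interior points = area - boundary/2 + 1 = 1627; answer 1627
Stage 4: U3 = 1627; d = 5; T(2) = 2*(-9) + 3*(5) = -3; iterating: T(2)=-3, T(3)=-33, T(4)=-75, T(5)=-249, T(6)=-723, T(7)=-2193, T(8)=-6555, T(9)=-19689, T(10)=-59043, T(11)=-177153, T(12)=-531435, T(13)=-1594329, T(14)=-4782963, T(15)=-14348913, T(16)=-43046715, T(17)=-129140169; answer -129140169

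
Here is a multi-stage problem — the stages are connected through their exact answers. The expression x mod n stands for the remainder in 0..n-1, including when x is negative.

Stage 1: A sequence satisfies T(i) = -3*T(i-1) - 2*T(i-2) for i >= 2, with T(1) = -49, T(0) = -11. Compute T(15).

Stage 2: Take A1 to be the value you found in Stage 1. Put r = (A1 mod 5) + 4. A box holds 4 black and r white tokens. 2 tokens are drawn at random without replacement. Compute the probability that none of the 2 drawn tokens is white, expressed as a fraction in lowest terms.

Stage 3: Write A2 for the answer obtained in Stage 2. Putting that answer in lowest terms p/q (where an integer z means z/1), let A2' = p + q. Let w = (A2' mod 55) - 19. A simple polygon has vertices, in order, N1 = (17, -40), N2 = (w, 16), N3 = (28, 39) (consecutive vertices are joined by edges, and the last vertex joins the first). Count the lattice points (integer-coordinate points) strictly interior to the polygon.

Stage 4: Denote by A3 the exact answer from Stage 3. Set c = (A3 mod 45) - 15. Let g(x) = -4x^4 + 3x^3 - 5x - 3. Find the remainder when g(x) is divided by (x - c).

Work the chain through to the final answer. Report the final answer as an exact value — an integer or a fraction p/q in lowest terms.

-81

Stage 1: T(2) = -3*(-49) - 2*(-11) = 169; iterating: T(2)=169, T(3)=-409, T(4)=889, T(5)=-1849, T(6)=3769, T(7)=-7609, T(8)=15289, T(9)=-30649, T(10)=61369, T(11)=-122809, T(12)=245689, T(13)=-491449, T(14)=982969, T(15)=-1966009; answer -1966009
Stage 2: A1 = -1966009; r = 5; total draws C(9,2) = 36; favorable C(4,2) = 6; P = 1/6; answer 1/6
Stage 3: A2 = 1/6; threaded value p + q = 7; w = -12; cross terms: (17*16 - -12*-40)=-208, (-12*39 - 28*16)=-916, (28*-40 - 17*39)=-1783; twice the area = |-2907| = 2907; area = 2907/2; boundary points = 1 + 1 + 1 = 3; strictly interior points = area - boundary/2 + 1 = 1453; answer 1453
Stage 4: A3 = 1453; c = -2; remainder = value at the root: -4*(-2)^4 + 3*(-2)^3 - 5*(-2)^1 - 3 = (-64) + (-24) + (10) + (-3) = -81; answer -81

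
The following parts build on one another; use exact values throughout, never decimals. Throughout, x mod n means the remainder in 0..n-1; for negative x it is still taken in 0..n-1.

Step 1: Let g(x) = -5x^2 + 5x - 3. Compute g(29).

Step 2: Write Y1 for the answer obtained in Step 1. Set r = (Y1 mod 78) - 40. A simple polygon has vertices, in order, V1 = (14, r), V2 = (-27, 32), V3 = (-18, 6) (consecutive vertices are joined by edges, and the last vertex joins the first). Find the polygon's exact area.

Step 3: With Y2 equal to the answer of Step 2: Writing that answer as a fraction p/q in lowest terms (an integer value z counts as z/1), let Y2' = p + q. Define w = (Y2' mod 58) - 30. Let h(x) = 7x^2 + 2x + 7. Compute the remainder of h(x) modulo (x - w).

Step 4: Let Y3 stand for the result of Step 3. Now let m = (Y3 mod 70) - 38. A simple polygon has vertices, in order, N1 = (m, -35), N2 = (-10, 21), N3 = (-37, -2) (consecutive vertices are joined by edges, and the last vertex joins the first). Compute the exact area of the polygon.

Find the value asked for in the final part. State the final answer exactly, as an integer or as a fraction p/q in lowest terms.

572

Step 1: -5*(29)^2 + 5*(29)^1 - 3 = (-4205) + (145) + (-3) = -4063; answer -4063
Step 2: Y1 = -4063; r = 31; cross terms: (14*32 - -27*31)=1285, (-27*6 - -18*32)=414, (-18*31 - 14*6)=-642; twice the area = |1057| = 1057; area = 1057/2; answer 1057/2
Step 3: Y2 = 1057/2; threaded value p + q = 1059; w = -15; remainder = value at the root: 7*(-15)^2 + 2*(-15)^1 + 7 = (1575) + (-30) + (7) = 1552; answer 1552
Step 4: Y3 = 1552; m = -26; cross terms: (-26*21 - -10*-35)=-896, (-10*-2 - -37*21)=797, (-37*-35 - -26*-2)=1243; twice the area = |1144| = 1144; area = 572; answer 572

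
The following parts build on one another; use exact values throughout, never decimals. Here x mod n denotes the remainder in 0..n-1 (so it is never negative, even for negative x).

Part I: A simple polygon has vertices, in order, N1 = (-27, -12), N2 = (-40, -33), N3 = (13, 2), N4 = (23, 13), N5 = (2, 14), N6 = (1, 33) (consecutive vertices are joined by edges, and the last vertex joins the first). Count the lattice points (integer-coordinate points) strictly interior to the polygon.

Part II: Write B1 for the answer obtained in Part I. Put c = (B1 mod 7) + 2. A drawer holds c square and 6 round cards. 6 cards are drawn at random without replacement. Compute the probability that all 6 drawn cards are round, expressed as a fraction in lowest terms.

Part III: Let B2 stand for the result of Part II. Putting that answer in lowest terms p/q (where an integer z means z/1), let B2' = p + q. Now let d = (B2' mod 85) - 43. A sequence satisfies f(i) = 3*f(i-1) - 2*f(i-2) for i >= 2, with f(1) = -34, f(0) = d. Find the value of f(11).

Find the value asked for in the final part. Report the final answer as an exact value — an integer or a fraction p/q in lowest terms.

Part I: cross terms: (-27*-33 - -40*-12)=411, (-40*2 - 13*-33)=349, (13*13 - 23*2)=123, (23*14 - 2*13)=296, (2*33 - 1*14)=52, (1*-12 - -27*33)=879; twice the area = |2110| = 2110; area = 1055; boundary points = 1 + 1 + 1 + 1 + 1 + 1 = 6; strictly interior points = area - boundary/2 + 1 = 1053; answer 1053
Part II: B1 = 1053; c = 5; total draws C(11,6) = 462; favorable C(6,6) = 1; P = 1/462; answer 1/462
Part III: B2 = 1/462; threaded value p + q = 463; d = -5; f(2) = 3*(-34) - 2*(-5) = -92; iterating: f(2)=-92, f(3)=-208, f(4)=-440, f(5)=-904, f(6)=-1832, f(7)=-3688, f(8)=-7400, f(9)=-14824, f(10)=-29672, f(11)=-59368; answer -59368

-59368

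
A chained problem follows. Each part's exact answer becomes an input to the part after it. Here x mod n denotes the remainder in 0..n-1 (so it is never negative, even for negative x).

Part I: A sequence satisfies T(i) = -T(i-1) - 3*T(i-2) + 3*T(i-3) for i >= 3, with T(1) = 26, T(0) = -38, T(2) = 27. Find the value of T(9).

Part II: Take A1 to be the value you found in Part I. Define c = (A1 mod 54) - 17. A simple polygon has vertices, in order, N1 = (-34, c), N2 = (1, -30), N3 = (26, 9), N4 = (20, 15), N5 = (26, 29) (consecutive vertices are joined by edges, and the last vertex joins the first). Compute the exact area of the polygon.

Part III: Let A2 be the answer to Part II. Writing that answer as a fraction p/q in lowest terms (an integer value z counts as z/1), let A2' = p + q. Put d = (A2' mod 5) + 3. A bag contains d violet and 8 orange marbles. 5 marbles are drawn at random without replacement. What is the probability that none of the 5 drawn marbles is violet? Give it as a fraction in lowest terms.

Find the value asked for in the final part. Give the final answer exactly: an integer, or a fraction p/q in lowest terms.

7/99

Part I: T(3) = -1*(27) - 3*(26) + 3*(-38) = -219; iterating: T(3)=-219, T(4)=216, T(5)=522, T(6)=-1827, T(7)=909, T(8)=6138, T(9)=-14346; answer -14346
Part II: A1 = -14346; c = 1; cross terms: (-34*-30 - 1*1)=1019, (1*9 - 26*-30)=789, (26*15 - 20*9)=210, (20*29 - 26*15)=190, (26*1 - -34*29)=1012; twice the area = |3220| = 3220; area = 1610; answer 1610
Part III: A2 = 1610; threaded value p + q = 1611; d = 4; total draws C(12,5) = 792; favorable C(8,5) = 56; P = 7/99; answer 7/99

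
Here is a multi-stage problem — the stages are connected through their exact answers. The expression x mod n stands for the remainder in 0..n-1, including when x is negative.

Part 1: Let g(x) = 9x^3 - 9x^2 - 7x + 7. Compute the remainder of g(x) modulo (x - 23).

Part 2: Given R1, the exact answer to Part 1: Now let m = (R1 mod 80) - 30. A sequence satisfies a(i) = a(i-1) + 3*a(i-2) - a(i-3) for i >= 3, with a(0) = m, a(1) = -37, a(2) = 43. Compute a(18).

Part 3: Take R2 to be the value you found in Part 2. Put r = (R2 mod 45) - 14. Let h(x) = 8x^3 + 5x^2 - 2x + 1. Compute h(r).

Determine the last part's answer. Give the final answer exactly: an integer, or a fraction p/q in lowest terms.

Part 1: remainder = value at the root: 9*(23)^3 - 9*(23)^2 - 7*(23)^1 + 7 = (109503) + (-4761) + (-161) + (7) = 104588; answer 104588
Part 2: R1 = 104588; m = -2; a(3) = 1*(43) + 3*(-37) - 1*(-2) = -66; iterating: a(3)=-66, a(4)=100, a(5)=-141, a(6)=225, a(7)=-298, a(8)=518, a(9)=-601, a(10)=1251, a(11)=-1070, a(12)=3284, a(13)=-1177, a(14)=9745, a(15)=2930, a(16)=33342, a(17)=32387, a(18)=129483; answer 129483
Part 3: R2 = 129483; r = 4; 8*(4)^3 + 5*(4)^2 - 2*(4)^1 + 1 = (512) + (80) + (-8) + (1) = 585; answer 585

585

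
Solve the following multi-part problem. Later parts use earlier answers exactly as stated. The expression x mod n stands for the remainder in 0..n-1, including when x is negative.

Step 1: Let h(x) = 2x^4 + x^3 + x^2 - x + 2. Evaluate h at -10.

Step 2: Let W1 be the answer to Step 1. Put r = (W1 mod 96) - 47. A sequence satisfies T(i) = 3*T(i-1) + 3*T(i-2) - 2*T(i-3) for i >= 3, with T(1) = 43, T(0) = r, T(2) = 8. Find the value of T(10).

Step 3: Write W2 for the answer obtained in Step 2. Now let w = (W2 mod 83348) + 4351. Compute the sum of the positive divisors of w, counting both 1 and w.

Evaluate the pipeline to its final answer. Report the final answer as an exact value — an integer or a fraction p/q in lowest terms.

Step 1: 2*(-10)^4 + 1*(-10)^3 + 1*(-10)^2 - 1*(-10)^1 + 2 = (20000) + (-1000) + (100) + (10) + (2) = 19112; answer 19112
Step 2: W1 = 19112; r = -39; T(3) = 3*(8) + 3*(43) - 2*(-39) = 231; iterating: T(3)=231, T(4)=631, T(5)=2570, T(6)=9141, T(7)=33871, T(8)=123896, T(9)=455019, T(10)=1669003; answer 1669003
Step 3: W2 = 1669003; w = 6394; 6394 = 2 * 23 * 139; sigma = (1 + 2) * (1 + 23) * (1 + 139) = 3 * 24 * 140 = 10080; answer 10080

10080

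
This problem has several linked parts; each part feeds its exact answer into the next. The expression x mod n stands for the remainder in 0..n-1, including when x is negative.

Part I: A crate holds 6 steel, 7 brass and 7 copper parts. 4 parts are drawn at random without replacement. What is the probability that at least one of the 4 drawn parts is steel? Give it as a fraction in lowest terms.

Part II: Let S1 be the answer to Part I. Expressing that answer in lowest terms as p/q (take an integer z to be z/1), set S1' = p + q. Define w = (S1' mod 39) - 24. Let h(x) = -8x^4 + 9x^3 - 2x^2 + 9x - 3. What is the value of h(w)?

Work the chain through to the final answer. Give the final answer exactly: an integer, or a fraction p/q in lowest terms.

Part I: total draws C(20,4) = 4845; complement C(14,4) = 1001; favorable 4845 - 1001 = 3844; P = 3844/4845; answer 3844/4845
Part II: S1 = 3844/4845; threaded value p + q = 8689; w = 7; -8*(7)^4 + 9*(7)^3 - 2*(7)^2 + 9*(7)^1 - 3 = (-19208) + (3087) + (-98) + (63) + (-3) = -16159; answer -16159

-16159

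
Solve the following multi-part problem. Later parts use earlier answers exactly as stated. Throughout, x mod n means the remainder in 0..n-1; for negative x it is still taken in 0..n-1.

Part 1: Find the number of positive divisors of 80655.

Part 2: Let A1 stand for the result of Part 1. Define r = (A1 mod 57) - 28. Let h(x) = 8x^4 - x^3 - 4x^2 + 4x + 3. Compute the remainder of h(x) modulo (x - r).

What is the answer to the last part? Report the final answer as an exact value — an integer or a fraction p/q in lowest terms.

166995

Part 1: 80655 = 3 * 5 * 19 * 283; number of divisors = (1+1) * (1+1) * (1+1) * (1+1) = 16; answer 16
Part 2: A1 = 16; r = -12; remainder = value at the root: 8*(-12)^4 - 1*(-12)^3 - 4*(-12)^2 + 4*(-12)^1 + 3 = (165888) + (1728) + (-576) + (-48) + (3) = 166995; answer 166995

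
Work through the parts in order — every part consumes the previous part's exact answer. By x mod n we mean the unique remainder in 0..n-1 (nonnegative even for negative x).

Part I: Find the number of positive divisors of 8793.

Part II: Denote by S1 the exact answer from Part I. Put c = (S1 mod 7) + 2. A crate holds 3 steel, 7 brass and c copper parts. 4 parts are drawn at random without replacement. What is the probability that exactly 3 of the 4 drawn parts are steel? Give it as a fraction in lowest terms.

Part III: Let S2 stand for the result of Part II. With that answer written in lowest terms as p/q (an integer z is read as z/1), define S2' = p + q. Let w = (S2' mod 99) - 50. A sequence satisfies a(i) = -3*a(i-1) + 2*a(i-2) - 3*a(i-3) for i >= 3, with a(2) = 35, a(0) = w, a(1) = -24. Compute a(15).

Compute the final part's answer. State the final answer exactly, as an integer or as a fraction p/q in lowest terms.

-423369528

Part I: 8793 = 3^2 * 977; number of divisors = (2+1) * (1+1) = 6; answer 6
Part II: S1 = 6; c = 8; total draws C(18,4) = 3060; favorable C(3,3)*C(15,1) = 15; P = 1/204; answer 1/204
Part III: S2 = 1/204; threaded value p + q = 205; w = -43; a(3) = -3*(35) + 2*(-24) - 3*(-43) = -24; iterating: a(3)=-24, a(4)=214, a(5)=-795, a(6)=2885, a(7)=-10887, a(8)=40816, a(9)=-152877, a(10)=572924, a(11)=-2146974, a(12)=8045401, a(13)=-30148923, a(14)=112978493, a(15)=-423369528; answer -423369528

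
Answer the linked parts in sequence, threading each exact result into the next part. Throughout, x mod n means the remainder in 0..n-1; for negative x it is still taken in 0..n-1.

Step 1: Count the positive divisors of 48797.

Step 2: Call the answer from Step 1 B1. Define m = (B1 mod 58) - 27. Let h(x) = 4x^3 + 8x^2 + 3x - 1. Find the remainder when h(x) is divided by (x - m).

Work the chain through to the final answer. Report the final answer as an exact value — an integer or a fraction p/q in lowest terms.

-44506

Step 1: 48797 = 7 * 6971; number of divisors = (1+1) * (1+1) = 4; answer 4
Step 2: B1 = 4; m = -23; remainder = value at the root: 4*(-23)^3 + 8*(-23)^2 + 3*(-23)^1 - 1 = (-48668) + (4232) + (-69) + (-1) = -44506; answer -44506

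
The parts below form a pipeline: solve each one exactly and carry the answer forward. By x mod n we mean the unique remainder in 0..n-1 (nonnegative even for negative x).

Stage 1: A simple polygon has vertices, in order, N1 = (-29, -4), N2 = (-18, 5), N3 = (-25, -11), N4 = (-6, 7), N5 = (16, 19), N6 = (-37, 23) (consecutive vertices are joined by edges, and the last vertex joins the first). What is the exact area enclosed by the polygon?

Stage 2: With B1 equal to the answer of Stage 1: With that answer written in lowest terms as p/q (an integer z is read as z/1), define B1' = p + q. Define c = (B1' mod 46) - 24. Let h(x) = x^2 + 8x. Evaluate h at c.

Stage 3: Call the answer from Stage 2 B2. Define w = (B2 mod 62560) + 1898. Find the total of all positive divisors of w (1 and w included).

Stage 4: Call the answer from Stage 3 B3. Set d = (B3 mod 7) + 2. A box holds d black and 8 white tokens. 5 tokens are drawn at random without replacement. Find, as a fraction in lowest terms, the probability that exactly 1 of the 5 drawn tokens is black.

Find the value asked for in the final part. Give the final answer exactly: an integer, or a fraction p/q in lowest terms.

35/99

Stage 1: cross terms: (-29*5 - -18*-4)=-217, (-18*-11 - -25*5)=323, (-25*7 - -6*-11)=-241, (-6*19 - 16*7)=-226, (16*23 - -37*19)=1071, (-37*-4 - -29*23)=815; twice the area = |1525| = 1525; area = 1525/2; answer 1525/2
Stage 2: B1 = 1525/2; threaded value p + q = 1527; c = -15; 1*(-15)^2 + 8*(-15)^1 = (225) + (-120) = 105; answer 105
Stage 3: B2 = 105; w = 2003; 2003 is prime, so its only divisors are 1 and 2003; sigma = 1 + 2003 = 2004; answer 2004
Stage 4: B3 = 2004; d = 4; total draws C(12,5) = 792; favorable C(4,1)*C(8,4) = 280; P = 35/99; answer 35/99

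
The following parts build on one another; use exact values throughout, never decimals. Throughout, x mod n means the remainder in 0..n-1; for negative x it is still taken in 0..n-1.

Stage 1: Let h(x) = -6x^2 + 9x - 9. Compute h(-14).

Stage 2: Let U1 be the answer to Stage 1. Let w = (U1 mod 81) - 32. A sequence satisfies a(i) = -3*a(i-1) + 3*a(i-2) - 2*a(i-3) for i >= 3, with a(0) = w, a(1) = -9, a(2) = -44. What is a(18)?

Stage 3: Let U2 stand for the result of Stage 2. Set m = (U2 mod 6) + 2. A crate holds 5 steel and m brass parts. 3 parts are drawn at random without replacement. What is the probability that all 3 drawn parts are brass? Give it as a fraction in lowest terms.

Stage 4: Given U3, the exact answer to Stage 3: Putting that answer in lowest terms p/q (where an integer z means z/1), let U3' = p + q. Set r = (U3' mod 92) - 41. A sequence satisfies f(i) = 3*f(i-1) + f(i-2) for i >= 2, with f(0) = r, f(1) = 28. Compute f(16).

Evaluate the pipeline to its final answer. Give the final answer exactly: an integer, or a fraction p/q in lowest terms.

1826227804

Stage 1: -6*(-14)^2 + 9*(-14)^1 - 9 = (-1176) + (-126) + (-9) = -1311; answer -1311
Stage 2: U1 = -1311; w = 34; a(3) = -3*(-44) + 3*(-9) - 2*(34) = 37; iterating: a(3)=37, a(4)=-225, a(5)=874, a(6)=-3371, a(7)=13185, a(8)=-51416, a(9)=200545, a(10)=-782253, a(11)=3051226, a(12)=-11901527, a(13)=46422765, a(14)=-181075328, a(15)=706297333, a(16)=-2754963513, a(17)=10745933194, a(18)=-41915284787; answer -41915284787
Stage 3: U2 = -41915284787; m = 3; total draws C(8,3) = 56; favorable C(3,3) = 1; P = 1/56; answer 1/56
Stage 4: U3 = 1/56; threaded value p + q = 57; r = 16; f(2) = 3*(28) + 1*(16) = 100; iterating: f(2)=100, f(3)=328, f(4)=1084, f(5)=3580, f(6)=11824, f(7)=39052, f(8)=128980, f(9)=425992, f(10)=1406956, f(11)=4646860, f(12)=15347536, f(13)=50689468, f(14)=167415940, f(15)=552937288, f(16)=1826227804; answer 1826227804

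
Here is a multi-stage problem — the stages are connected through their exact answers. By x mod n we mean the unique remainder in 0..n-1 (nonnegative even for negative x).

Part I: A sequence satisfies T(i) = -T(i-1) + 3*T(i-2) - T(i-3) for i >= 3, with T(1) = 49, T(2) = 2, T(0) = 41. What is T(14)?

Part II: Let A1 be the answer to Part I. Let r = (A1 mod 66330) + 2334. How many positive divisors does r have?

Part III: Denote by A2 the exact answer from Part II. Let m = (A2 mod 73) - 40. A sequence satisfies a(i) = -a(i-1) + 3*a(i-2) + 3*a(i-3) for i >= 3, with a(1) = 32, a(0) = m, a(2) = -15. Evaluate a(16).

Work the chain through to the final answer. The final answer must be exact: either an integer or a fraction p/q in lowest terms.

Part I: T(3) = -1*(2) + 3*(49) - 1*(41) = 104; iterating: T(3)=104, T(4)=-147, T(5)=457, T(6)=-1002, T(7)=2520, T(8)=-5983, T(9)=14545, T(10)=-35014, T(11)=84632, T(12)=-204219, T(13)=493129, T(14)=-1190418; answer -1190418
Part II: A1 = -1190418; r = 5856; 5856 = 2^5 * 3 * 61; number of divisors = (5+1) * (1+1) * (1+1) = 24; answer 24
Part III: A2 = 24; m = -16; a(3) = -1*(-15) + 3*(32) + 3*(-16) = 63; iterating: a(3)=63, a(4)=-12, a(5)=156, a(6)=-3, a(7)=435, a(8)=24, a(9)=1272, a(10)=105, a(11)=3783, a(12)=348, a(13)=11316, a(14)=1077, a(15)=33915, a(16)=3264; answer 3264

3264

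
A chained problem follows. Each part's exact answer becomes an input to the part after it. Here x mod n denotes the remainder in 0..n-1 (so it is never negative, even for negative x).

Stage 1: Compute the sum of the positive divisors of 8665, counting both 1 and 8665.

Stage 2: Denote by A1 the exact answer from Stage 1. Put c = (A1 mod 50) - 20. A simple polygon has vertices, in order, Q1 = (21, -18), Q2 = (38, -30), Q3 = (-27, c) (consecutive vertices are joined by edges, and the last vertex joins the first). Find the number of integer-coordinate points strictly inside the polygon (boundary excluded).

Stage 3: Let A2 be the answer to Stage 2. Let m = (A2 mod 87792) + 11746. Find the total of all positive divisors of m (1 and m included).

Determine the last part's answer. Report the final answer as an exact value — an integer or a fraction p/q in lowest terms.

23312

Stage 1: 8665 = 5 * 1733; sigma = (1 + 5) * (1 + 1733) = 6 * 1734 = 10404; answer 10404
Stage 2: A1 = 10404; c = -16; cross terms: (21*-30 - 38*-18)=54, (38*-16 - -27*-30)=-1418, (-27*-18 - 21*-16)=822; twice the area = |-542| = 542; area = 271; boundary points = 1 + 1 + 2 = 4; strictly interior points = area - boundary/2 + 1 = 270; answer 270
Stage 3: A2 = 270; m = 12016; 12016 = 2^4 * 751; sigma = (1 + 2 + 4 + 8 + 16) * (1 + 751) = 31 * 752 = 23312; answer 23312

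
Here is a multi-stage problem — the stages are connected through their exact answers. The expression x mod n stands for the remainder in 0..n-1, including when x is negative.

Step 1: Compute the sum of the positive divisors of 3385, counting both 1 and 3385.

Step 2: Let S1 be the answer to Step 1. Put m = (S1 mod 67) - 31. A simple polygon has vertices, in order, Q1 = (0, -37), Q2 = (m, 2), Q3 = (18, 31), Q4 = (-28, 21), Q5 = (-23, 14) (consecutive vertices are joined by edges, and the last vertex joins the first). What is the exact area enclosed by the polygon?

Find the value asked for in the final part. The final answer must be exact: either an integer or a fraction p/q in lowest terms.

Step 1: 3385 = 5 * 677; sigma = (1 + 5) * (1 + 677) = 6 * 678 = 4068; answer 4068
Step 2: S1 = 4068; m = 17; cross terms: (0*2 - 17*-37)=629, (17*31 - 18*2)=491, (18*21 - -28*31)=1246, (-28*14 - -23*21)=91, (-23*-37 - 0*14)=851; twice the area = |3308| = 3308; area = 1654; answer 1654

1654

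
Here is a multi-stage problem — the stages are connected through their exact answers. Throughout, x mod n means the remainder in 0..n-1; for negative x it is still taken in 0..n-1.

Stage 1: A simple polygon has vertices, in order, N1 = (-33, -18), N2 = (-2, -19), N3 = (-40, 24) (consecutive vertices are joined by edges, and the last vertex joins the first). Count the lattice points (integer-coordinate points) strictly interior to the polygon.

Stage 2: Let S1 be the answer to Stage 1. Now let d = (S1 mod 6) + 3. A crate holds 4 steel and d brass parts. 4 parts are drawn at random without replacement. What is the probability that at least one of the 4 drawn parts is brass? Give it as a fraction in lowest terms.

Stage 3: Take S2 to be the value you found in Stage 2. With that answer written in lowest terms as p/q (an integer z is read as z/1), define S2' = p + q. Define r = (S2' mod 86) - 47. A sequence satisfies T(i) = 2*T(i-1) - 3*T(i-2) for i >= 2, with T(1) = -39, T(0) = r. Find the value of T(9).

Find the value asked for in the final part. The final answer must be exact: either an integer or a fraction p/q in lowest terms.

-8223

Stage 1: cross terms: (-33*-19 - -2*-18)=591, (-2*24 - -40*-19)=-808, (-40*-18 - -33*24)=1512; twice the area = |1295| = 1295; area = 1295/2; boundary points = 1 + 1 + 7 = 9; strictly interior points = area - boundary/2 + 1 = 644; answer 644
Stage 2: S1 = 644; d = 5; total draws C(9,4) = 126; complement C(4,4) = 1; favorable 126 - 1 = 125; P = 125/126; answer 125/126
Stage 3: S2 = 125/126; threaded value p + q = 251; r = 32; T(2) = 2*(-39) - 3*(32) = -174; iterating: T(2)=-174, T(3)=-231, T(4)=60, T(5)=813, T(6)=1446, T(7)=453, T(8)=-3432, T(9)=-8223; answer -8223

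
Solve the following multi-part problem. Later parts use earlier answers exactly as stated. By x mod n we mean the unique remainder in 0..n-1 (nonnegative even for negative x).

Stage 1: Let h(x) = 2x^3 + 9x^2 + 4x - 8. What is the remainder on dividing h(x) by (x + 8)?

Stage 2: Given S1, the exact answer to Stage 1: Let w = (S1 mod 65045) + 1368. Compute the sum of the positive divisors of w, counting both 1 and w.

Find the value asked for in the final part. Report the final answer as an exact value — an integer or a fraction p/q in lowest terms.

Stage 1: remainder = value at the root: 2*(-8)^3 + 9*(-8)^2 + 4*(-8)^1 - 8 = (-1024) + (576) + (-32) + (-8) = -488; answer -488
Stage 2: S1 = -488; w = 65925; 65925 = 3^2 * 5^2 * 293; sigma = (1 + 3 + 9) * (1 + 5 + 25) * (1 + 293) = 13 * 31 * 294 = 118482; answer 118482

118482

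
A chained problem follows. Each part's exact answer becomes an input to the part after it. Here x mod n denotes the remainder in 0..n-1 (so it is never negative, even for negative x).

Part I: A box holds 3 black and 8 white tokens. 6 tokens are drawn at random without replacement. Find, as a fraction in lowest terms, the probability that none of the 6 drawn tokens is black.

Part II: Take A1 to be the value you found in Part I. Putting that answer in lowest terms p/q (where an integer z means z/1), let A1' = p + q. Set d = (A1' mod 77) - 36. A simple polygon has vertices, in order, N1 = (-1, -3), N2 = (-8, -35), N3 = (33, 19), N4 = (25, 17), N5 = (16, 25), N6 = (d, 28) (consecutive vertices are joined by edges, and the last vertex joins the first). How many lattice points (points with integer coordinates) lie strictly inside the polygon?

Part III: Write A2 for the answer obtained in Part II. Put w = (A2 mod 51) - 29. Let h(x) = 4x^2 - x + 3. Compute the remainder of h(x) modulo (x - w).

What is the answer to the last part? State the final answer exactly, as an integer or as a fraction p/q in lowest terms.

Part I: total draws C(11,6) = 462; favorable C(8,6) = 28; P = 2/33; answer 2/33
Part II: A1 = 2/33; threaded value p + q = 35; d = -1; cross terms: (-1*-35 - -8*-3)=11, (-8*19 - 33*-35)=1003, (33*17 - 25*19)=86, (25*25 - 16*17)=353, (16*28 - -1*25)=473, (-1*-3 - -1*28)=31; twice the area = |1957| = 1957; area = 1957/2; boundary points = 1 + 1 + 2 + 1 + 1 + 31 = 37; strictly interior points = area - boundary/2 + 1 = 961; answer 961
Part III: A2 = 961; w = 14; remainder = value at the root: 4*(14)^2 - 1*(14)^1 + 3 = (784) + (-14) + (3) = 773; answer 773

773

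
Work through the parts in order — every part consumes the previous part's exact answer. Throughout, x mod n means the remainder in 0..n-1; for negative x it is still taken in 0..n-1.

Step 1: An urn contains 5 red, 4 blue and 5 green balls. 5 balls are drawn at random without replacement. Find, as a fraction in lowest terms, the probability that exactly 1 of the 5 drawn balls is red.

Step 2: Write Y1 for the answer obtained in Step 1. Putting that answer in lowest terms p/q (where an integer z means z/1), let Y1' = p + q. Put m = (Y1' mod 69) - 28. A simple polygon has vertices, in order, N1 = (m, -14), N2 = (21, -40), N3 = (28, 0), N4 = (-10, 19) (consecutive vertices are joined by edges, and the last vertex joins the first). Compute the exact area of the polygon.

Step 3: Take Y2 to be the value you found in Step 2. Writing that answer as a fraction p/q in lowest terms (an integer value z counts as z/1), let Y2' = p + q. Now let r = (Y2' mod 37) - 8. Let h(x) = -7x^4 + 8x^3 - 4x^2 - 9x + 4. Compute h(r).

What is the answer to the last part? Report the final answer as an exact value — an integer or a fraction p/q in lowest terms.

Step 1: total draws C(14,5) = 2002; favorable C(5,1)*C(9,4) = 630; P = 45/143; answer 45/143
Step 2: Y1 = 45/143; threaded value p + q = 188; m = 22; cross terms: (22*-40 - 21*-14)=-586, (21*0 - 28*-40)=1120, (28*19 - -10*0)=532, (-10*-14 - 22*19)=-278; twice the area = |788| = 788; area = 394; answer 394
Step 3: Y2 = 394; threaded value p + q = 395; r = 17; -7*(17)^4 + 8*(17)^3 - 4*(17)^2 - 9*(17)^1 + 4 = (-584647) + (39304) + (-1156) + (-153) + (4) = -546648; answer -546648

-546648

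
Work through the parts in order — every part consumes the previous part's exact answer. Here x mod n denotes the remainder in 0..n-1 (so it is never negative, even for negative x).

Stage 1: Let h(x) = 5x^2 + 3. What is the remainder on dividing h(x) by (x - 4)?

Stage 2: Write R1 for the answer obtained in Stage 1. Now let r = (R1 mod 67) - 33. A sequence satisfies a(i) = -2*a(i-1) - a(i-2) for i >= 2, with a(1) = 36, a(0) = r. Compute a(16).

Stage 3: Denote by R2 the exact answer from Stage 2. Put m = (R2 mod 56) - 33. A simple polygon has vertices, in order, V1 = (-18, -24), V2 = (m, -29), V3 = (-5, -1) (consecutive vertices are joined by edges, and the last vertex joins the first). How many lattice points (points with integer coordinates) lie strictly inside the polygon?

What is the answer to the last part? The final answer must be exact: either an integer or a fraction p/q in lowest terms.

30

Stage 1: remainder = value at the root: 5*(4)^2 + 3 = (80) + (3) = 83; answer 83
Stage 2: R1 = 83; r = -17; a(2) = -2*(36) - 1*(-17) = -55; iterating: a(2)=-55, a(3)=74, a(4)=-93, a(5)=112, a(6)=-131, a(7)=150, a(8)=-169, a(9)=188, a(10)=-207, a(11)=226, a(12)=-245, a(13)=264, a(14)=-283, a(15)=302, a(16)=-321; answer -321
Stage 3: R2 = -321; m = -18; cross terms: (-18*-29 - -18*-24)=90, (-18*-1 - -5*-29)=-127, (-5*-24 - -18*-1)=102; twice the area = |65| = 65; area = 65/2; boundary points = 5 + 1 + 1 = 7; strictly interior points = area - boundary/2 + 1 = 30; answer 30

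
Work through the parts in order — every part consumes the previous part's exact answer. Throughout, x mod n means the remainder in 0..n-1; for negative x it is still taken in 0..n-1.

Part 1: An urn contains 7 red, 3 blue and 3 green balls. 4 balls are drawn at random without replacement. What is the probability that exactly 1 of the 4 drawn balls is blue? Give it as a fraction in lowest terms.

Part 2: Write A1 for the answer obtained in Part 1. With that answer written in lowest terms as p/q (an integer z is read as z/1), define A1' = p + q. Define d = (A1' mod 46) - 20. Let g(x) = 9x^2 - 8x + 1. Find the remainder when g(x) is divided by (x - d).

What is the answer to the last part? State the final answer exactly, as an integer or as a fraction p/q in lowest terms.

Part 1: total draws C(13,4) = 715; favorable C(3,1)*C(10,3) = 360; P = 72/143; answer 72/143
Part 2: A1 = 72/143; threaded value p + q = 215; d = 11; remainder = value at the root: 9*(11)^2 - 8*(11)^1 + 1 = (1089) + (-88) + (1) = 1002; answer 1002

1002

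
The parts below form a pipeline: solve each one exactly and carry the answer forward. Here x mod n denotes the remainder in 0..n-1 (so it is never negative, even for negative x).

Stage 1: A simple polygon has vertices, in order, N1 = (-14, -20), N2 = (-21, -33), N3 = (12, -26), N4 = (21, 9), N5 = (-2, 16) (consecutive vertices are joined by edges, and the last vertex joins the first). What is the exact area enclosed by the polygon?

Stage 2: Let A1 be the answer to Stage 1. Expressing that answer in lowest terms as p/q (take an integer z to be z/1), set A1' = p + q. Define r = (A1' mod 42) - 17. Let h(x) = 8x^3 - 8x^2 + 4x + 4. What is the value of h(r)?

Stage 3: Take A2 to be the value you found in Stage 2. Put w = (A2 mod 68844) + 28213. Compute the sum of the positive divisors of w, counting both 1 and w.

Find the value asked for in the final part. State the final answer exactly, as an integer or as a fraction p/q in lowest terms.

Stage 1: cross terms: (-14*-33 - -21*-20)=42, (-21*-26 - 12*-33)=942, (12*9 - 21*-26)=654, (21*16 - -2*9)=354, (-2*-20 - -14*16)=264; twice the area = |2256| = 2256; area = 1128; answer 1128
Stage 2: A1 = 1128; threaded value p + q = 1129; r = 20; 8*(20)^3 - 8*(20)^2 + 4*(20)^1 + 4 = (64000) + (-3200) + (80) + (4) = 60884; answer 60884
Stage 3: A2 = 60884; w = 89097; 89097 = 3 * 17 * 1747; sigma = (1 + 3) * (1 + 17) * (1 + 1747) = 4 * 18 * 1748 = 125856; answer 125856

125856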